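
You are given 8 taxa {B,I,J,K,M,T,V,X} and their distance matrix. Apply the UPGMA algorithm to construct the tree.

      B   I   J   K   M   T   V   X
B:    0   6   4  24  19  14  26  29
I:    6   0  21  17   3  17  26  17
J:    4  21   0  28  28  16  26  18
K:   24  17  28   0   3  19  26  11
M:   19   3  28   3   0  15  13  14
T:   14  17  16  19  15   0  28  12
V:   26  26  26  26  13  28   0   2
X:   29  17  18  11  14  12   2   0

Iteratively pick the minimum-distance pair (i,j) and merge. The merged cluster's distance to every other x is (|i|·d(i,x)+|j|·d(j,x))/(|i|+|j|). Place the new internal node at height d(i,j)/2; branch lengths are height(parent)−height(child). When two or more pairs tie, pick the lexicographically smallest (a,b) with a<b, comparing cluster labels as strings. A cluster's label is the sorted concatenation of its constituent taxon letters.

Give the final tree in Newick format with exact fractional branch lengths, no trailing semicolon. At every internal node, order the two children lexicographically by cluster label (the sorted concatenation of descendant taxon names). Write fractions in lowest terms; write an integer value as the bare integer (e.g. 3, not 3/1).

(((B:2,J:2):11/2,T:15/2):91/30,(((I:3/2,M:3/2):7/2,K:5):47/12,(V:1,X:1):95/12):97/60)

1. join V+X (d=2) ⇒ VX; edges |V|=1, |X|=1
  updated: d(B,VX)=55/2, d(I,VX)=43/2, d(J,VX)=22, d(K,VX)=37/2, d(M,VX)=27/2, d(T,VX)=20
2. join I+M (d=3) ⇒ IM; edges |I|=3/2, |M|=3/2
  updated: d(B,IM)=25/2, d(IM,J)=49/2, d(IM,K)=10, d(IM,T)=16, d(IM,VX)=35/2
3. join B+J (d=4) ⇒ BJ; edges |B|=2, |J|=2
  updated: d(BJ,IM)=37/2, d(BJ,K)=26, d(BJ,T)=15, d(BJ,VX)=99/4
4. join IM+K (d=10) ⇒ IKM; edges |IM|=7/2, |K|=5
  updated: d(BJ,IKM)=21, d(IKM,T)=17, d(IKM,VX)=107/6
5. join BJ+T (d=15) ⇒ BJT; edges |BJ|=11/2, |T|=15/2
  updated: d(BJT,IKM)=59/3, d(BJT,VX)=139/6
6. join IKM+VX (d=107/6) ⇒ IKMVX; edges |IKM|=47/12, |VX|=95/12
  updated: d(BJT,IKMVX)=316/15
7. join BJT+IKMVX (d=316/15) ⇒ BIJKMTVX; edges |BJT|=91/30, |IKMVX|=97/60
final tree: (((B:2,J:2):11/2,T:15/2):91/30,(((I:3/2,M:3/2):7/2,K:5):47/12,(V:1,X:1):95/12):97/60)
total length: 2819/60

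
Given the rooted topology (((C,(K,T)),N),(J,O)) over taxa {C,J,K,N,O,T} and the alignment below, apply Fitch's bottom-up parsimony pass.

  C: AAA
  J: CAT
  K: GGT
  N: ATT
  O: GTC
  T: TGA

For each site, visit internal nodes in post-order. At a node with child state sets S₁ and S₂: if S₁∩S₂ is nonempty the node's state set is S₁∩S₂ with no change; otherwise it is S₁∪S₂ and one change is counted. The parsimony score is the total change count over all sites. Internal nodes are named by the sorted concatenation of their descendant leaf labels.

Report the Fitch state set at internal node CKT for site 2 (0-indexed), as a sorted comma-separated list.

A

site 0, node KT: K={G} ∪ T={T} → {G,T} (+1)
site 0, node CKT: C={A} ∪ KT={G,T} → {A,G,T} (+1)
site 0, node CKNT: CKT={A,G,T} ∩ N={A} → {A} (+0)
site 0, node JO: J={C} ∪ O={G} → {C,G} (+1)
site 0, node CJKNOT: CKNT={A} ∪ JO={C,G} → {A,C,G} (+1)
site 1, node KT: K={G} ∩ T={G} → {G} (+0)
site 1, node CKT: C={A} ∪ KT={G} → {A,G} (+1)
site 1, node CKNT: CKT={A,G} ∪ N={T} → {A,G,T} (+1)
site 1, node JO: J={A} ∪ O={T} → {A,T} (+1)
site 1, node CJKNOT: CKNT={A,G,T} ∩ JO={A,T} → {A,T} (+0)
site 2, node KT: K={T} ∪ T={A} → {A,T} (+1)
site 2, node CKT: C={A} ∩ KT={A,T} → {A} (+0)
site 2, node CKNT: CKT={A} ∪ N={T} → {A,T} (+1)
site 2, node JO: J={T} ∪ O={C} → {C,T} (+1)
site 2, node CJKNOT: CKNT={A,T} ∩ JO={C,T} → {T} (+0)
per-site changes: [4, 3, 3]; total = 10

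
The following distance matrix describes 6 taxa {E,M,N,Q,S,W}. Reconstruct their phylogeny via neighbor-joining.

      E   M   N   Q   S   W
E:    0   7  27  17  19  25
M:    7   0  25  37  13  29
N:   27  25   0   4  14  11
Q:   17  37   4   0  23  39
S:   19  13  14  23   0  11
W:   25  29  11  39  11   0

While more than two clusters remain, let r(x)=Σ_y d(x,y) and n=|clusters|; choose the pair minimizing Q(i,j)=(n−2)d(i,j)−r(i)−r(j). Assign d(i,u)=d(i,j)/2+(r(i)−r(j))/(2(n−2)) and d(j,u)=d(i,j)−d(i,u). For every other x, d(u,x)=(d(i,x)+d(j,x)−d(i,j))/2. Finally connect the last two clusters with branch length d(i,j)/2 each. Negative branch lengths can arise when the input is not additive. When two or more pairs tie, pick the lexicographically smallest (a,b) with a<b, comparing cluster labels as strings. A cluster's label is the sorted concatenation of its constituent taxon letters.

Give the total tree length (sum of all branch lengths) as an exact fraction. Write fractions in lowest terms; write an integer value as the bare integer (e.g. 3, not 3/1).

367/8

1. join N+Q (d=4, Q=-185) ⇒ NQ; edges |N|=-23/8, |Q|=55/8
  updated: d(E,NQ)=20, d(M,NQ)=29, d(NQ,S)=33/2, d(NQ,W)=23
2. join E+M (d=7, Q=-128) ⇒ EM; edges |E|=7/3, |M|=14/3
  updated: d(EM,NQ)=21, d(EM,S)=25/2, d(EM,W)=47/2
3. join EM+NQ (d=21, Q=-151/2) ⇒ EMNQ; edges |EM|=77/8, |NQ|=91/8
  updated: d(EMNQ,S)=4, d(EMNQ,W)=51/4
4. join EMNQ+S (d=4, Q=-111/4) ⇒ EMNQS; edges |EMNQ|=23/8, |S|=9/8
  updated: d(EMNQS,W)=79/8
5. join EMNQS+W (d=79/8) ⇒ EMNQSW; edges |EMNQS|=79/16, |W|=79/16
final tree: ((((E:7/3,M:14/3):77/8,(N:-23/8,Q:55/8):91/8):23/8,S:9/8):79/16,W:79/16)
total length: 367/8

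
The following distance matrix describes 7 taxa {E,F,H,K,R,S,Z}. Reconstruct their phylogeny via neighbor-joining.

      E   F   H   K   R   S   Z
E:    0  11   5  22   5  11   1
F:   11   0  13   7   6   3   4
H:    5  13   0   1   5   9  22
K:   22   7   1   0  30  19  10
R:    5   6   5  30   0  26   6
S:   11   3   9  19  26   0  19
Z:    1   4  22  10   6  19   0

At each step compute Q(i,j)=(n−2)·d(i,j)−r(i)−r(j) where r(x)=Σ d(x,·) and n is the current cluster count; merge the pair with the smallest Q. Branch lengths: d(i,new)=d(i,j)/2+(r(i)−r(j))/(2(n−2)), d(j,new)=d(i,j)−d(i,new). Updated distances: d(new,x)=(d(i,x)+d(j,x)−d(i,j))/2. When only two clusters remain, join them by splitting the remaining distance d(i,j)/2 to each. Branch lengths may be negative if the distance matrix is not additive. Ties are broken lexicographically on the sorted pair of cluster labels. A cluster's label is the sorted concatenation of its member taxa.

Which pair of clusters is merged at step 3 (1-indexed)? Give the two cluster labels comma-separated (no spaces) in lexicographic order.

FS,HK

1. join H+K (d=1, Q=-139) ⇒ HK; edges |H|=-29/10, |K|=39/10
  updated: d(E,HK)=13, d(F,HK)=19/2, d(HK,R)=17, d(HK,S)=27/2, d(HK,Z)=31/2
2. join F+S (d=3, Q=-94) ⇒ FS; edges |F|=-27/8, |S|=51/8
  updated: d(E,FS)=19/2, d(FS,HK)=10, d(FS,R)=29/2, d(FS,Z)=10
3. join FS+HK (d=10, Q=-139/2) ⇒ FHKS; edges |FS|=37/12, |HK|=83/12
  updated: d(E,FHKS)=25/4, d(FHKS,R)=43/4, d(FHKS,Z)=31/4
4. join E+Z (d=1, Q=-25) ⇒ EZ; edges |E|=-1/8, |Z|=9/8
  updated: d(EZ,FHKS)=13/2, d(EZ,R)=5
5. join EZ+FHKS (d=13/2, Q=-89/4) ⇒ EFHKSZ; edges |EZ|=3/8, |FHKS|=49/8
  updated: d(EFHKSZ,R)=37/8
6. join EFHKSZ+R (d=37/8) ⇒ EFHKRSZ; edges |EFHKSZ|=37/16, |R|=37/16
final tree: (((E:-1/8,Z:9/8):3/8,((F:-27/8,S:51/8):37/12,(H:-29/10,K:39/10):83/12):49/8):37/16,R:37/16)
total length: 209/8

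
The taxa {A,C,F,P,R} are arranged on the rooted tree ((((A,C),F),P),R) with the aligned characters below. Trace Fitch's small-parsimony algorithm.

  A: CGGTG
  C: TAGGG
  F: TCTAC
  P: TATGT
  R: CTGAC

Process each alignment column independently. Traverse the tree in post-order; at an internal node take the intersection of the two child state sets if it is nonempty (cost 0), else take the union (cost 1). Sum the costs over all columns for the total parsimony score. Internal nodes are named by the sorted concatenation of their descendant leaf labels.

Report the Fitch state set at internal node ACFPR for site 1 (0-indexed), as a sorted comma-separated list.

site 0, node AC: A={C} ∪ C={T} → {C,T} (+1)
site 0, node ACF: AC={C,T} ∩ F={T} → {T} (+0)
site 0, node ACFP: ACF={T} ∩ P={T} → {T} (+0)
site 0, node ACFPR: ACFP={T} ∪ R={C} → {C,T} (+1)
site 1, node AC: A={G} ∪ C={A} → {A,G} (+1)
site 1, node ACF: AC={A,G} ∪ F={C} → {A,C,G} (+1)
site 1, node ACFP: ACF={A,C,G} ∩ P={A} → {A} (+0)
site 1, node ACFPR: ACFP={A} ∪ R={T} → {A,T} (+1)
site 2, node AC: A={G} ∩ C={G} → {G} (+0)
site 2, node ACF: AC={G} ∪ F={T} → {G,T} (+1)
site 2, node ACFP: ACF={G,T} ∩ P={T} → {T} (+0)
site 2, node ACFPR: ACFP={T} ∪ R={G} → {G,T} (+1)
site 3, node AC: A={T} ∪ C={G} → {G,T} (+1)
site 3, node ACF: AC={G,T} ∪ F={A} → {A,G,T} (+1)
site 3, node ACFP: ACF={A,G,T} ∩ P={G} → {G} (+0)
site 3, node ACFPR: ACFP={G} ∪ R={A} → {A,G} (+1)
site 4, node AC: A={G} ∩ C={G} → {G} (+0)
site 4, node ACF: AC={G} ∪ F={C} → {C,G} (+1)
site 4, node ACFP: ACF={C,G} ∪ P={T} → {C,G,T} (+1)
site 4, node ACFPR: ACFP={C,G,T} ∩ R={C} → {C} (+0)
per-site changes: [2, 3, 2, 3, 2]; total = 12

A,T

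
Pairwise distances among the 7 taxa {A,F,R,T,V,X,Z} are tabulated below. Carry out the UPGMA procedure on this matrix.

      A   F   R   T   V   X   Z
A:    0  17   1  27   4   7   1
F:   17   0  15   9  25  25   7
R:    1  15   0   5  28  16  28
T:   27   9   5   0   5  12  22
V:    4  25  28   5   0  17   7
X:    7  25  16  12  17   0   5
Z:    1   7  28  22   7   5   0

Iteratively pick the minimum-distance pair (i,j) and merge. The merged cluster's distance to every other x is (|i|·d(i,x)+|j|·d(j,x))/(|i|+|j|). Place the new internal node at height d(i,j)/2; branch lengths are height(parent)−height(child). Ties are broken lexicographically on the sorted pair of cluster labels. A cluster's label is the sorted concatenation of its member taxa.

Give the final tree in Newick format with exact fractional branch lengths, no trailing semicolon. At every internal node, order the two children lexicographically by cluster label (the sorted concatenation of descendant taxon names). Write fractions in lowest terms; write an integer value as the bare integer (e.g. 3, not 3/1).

iteration 1: select A,R (d=1); attach at lengths (1/2, 1/2); label the merged cluster AR
  updated: d(AR,F)=16, d(AR,T)=16, d(AR,V)=16, d(AR,X)=23/2, d(AR,Z)=29/2
iteration 2: select T,V (d=5); attach at lengths (5/2, 5/2); label the merged cluster TV
  updated: d(AR,TV)=16, d(F,TV)=17, d(TV,X)=29/2, d(TV,Z)=29/2
iteration 3: select X,Z (d=5); attach at lengths (5/2, 5/2); label the merged cluster XZ
  updated: d(AR,XZ)=13, d(F,XZ)=16, d(TV,XZ)=29/2
iteration 4: select AR,XZ (d=13); attach at lengths (6, 4); label the merged cluster ARXZ
  updated: d(ARXZ,F)=16, d(ARXZ,TV)=61/4
iteration 5: select ARXZ,TV (d=61/4); attach at lengths (9/8, 41/8); label the merged cluster ARTVXZ
  updated: d(ARTVXZ,F)=49/3
iteration 6: select ARTVXZ,F (d=49/3); attach at lengths (13/24, 49/6); label the merged cluster AFRTVXZ
final tree: ((((A:1/2,R:1/2):6,(X:5/2,Z:5/2):4):9/8,(T:5/2,V:5/2):41/8):13/24,F:49/6)
total length: 863/24

((((A:1/2,R:1/2):6,(X:5/2,Z:5/2):4):9/8,(T:5/2,V:5/2):41/8):13/24,F:49/6)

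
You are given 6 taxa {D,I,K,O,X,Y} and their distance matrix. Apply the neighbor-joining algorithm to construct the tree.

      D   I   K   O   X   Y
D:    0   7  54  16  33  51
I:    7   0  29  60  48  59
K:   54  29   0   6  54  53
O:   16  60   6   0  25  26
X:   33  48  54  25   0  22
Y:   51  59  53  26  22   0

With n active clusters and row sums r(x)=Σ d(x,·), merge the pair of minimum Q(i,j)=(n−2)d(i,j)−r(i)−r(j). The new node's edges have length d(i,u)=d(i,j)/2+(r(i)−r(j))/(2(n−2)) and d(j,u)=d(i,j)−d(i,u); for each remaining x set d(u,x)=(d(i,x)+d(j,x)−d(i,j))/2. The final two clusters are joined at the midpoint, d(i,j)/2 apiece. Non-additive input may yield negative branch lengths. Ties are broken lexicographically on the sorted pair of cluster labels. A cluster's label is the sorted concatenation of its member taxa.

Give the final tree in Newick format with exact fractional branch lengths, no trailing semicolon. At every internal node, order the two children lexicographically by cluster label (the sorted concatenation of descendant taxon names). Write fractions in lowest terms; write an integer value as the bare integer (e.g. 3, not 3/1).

((((D:-7/4,I:35/4):41/2,(K:155/12,O:-83/12):51/4):51/4,X:59/8):117/16,Y:117/16)

1. join D+I (d=7, Q=-336) ⇒ DI; edges |D|=-7/4, |I|=35/4
  updated: d(DI,K)=38, d(DI,O)=69/2, d(DI,X)=37, d(DI,Y)=103/2
2. join K+O (d=6, Q=-449/2) ⇒ KO; edges |K|=155/12, |O|=-83/12
  updated: d(DI,KO)=133/4, d(KO,X)=73/2, d(KO,Y)=73/2
3. join DI+KO (d=133/4, Q=-323/2) ⇒ DIKO; edges |DI|=41/2, |KO|=51/4
  updated: d(DIKO,X)=161/8, d(DIKO,Y)=219/8
4. join DIKO+X (d=161/8, Q=-139/2) ⇒ DIKOX; edges |DIKO|=51/4, |X|=59/8
  updated: d(DIKOX,Y)=117/8
5. join DIKOX+Y (d=117/8) ⇒ DIKOXY; edges |DIKOX|=117/16, |Y|=117/16
final tree: ((((D:-7/4,I:35/4):41/2,(K:155/12,O:-83/12):51/4):51/4,X:59/8):117/16,Y:117/16)
total length: 81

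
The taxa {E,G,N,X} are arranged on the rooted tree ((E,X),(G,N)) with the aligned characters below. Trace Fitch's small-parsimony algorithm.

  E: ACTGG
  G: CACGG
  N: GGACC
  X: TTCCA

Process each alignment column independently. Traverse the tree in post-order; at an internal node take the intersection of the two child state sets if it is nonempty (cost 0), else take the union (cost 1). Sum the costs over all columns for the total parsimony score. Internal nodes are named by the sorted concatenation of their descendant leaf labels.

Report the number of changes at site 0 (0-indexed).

EX@0: {A} ∪ {T} = {A,T} (union, +1)
GN@0: {C} ∪ {G} = {C,G} (union, +1)
EGNX@0: {A,T} ∪ {C,G} = {A,C,G,T} (union, +1)
EX@1: {C} ∪ {T} = {C,T} (union, +1)
GN@1: {A} ∪ {G} = {A,G} (union, +1)
EGNX@1: {C,T} ∪ {A,G} = {A,C,G,T} (union, +1)
EX@2: {T} ∪ {C} = {C,T} (union, +1)
GN@2: {C} ∪ {A} = {A,C} (union, +1)
EGNX@2: {C,T} ∩ {A,C} = {C} (intersection, +0)
EX@3: {G} ∪ {C} = {C,G} (union, +1)
GN@3: {G} ∪ {C} = {C,G} (union, +1)
EGNX@3: {C,G} ∩ {C,G} = {C,G} (intersection, +0)
EX@4: {G} ∪ {A} = {A,G} (union, +1)
GN@4: {G} ∪ {C} = {C,G} (union, +1)
EGNX@4: {A,G} ∩ {C,G} = {G} (intersection, +0)
per-site changes: [3, 3, 2, 2, 2]; total = 12

3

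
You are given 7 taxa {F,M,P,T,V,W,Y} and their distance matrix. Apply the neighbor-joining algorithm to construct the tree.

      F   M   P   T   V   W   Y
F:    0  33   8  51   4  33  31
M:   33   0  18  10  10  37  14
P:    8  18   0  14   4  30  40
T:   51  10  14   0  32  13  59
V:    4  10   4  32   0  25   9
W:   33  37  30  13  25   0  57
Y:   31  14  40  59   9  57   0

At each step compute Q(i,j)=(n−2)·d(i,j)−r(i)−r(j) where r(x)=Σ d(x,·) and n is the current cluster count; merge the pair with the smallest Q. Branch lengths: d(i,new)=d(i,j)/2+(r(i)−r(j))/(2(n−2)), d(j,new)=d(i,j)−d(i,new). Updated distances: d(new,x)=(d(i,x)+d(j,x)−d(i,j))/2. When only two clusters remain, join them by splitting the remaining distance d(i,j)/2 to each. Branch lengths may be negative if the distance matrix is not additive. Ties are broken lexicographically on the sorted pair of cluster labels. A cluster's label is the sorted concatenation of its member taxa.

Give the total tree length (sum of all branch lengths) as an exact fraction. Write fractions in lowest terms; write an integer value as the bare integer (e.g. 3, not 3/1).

2033/32

1. join T+W (d=13, Q=-309) ⇒ TW; edges |T|=49/10, |W|=81/10
  updated: d(F,TW)=71/2, d(M,TW)=17, d(P,TW)=31/2, d(TW,V)=22, d(TW,Y)=103/2
2. join M+Y (d=14, Q=-363/2) ⇒ MY; edges |M|=5/16, |Y|=219/16
  updated: d(F,MY)=25, d(MY,P)=22, d(MY,TW)=109/4, d(MY,V)=5/2
3. join P+TW (d=31/2, Q=-413/4) ⇒ PTW; edges |P|=-17/24, |TW|=389/24
  updated: d(F,PTW)=14, d(MY,PTW)=135/8, d(PTW,V)=21/4
4. join F+PTW (d=14, Q=-409/8) ⇒ FPTW; edges |F|=279/32, |PTW|=169/32
  updated: d(FPTW,MY)=223/16, d(FPTW,V)=-19/8
5. join FPTW+MY (d=223/16, Q=-225/16) ⇒ FMPTWY; edges |FPTW|=145/32, |MY|=301/32
  updated: d(FMPTWY,V)=-221/32
6. join FMPTWY+V (d=-221/32) ⇒ FMPTVWY; edges |FMPTWY|=-221/64, |V|=-221/64
final tree: (((F:279/32,(P:-17/24,(T:49/10,W:81/10):389/24):169/32):145/32,(M:5/16,Y:219/16):301/32):-221/64,V:-221/64)
total length: 2033/32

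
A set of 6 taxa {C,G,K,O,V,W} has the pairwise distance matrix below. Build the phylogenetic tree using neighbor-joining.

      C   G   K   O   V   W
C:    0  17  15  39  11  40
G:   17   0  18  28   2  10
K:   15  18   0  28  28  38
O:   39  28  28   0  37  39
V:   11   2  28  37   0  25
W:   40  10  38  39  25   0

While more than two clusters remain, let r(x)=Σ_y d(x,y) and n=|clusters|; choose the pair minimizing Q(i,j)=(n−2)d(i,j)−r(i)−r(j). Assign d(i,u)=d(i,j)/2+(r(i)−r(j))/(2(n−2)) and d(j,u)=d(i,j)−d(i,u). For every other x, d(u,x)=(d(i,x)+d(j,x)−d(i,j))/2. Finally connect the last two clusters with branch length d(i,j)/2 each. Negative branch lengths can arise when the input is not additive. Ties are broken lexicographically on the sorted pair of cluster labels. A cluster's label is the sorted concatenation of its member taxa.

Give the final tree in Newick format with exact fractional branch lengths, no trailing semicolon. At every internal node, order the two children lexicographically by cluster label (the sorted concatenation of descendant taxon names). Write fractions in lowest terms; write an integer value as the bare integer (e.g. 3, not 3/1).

1. join C+K (d=15, Q=-189) ⇒ CK; edges |C|=55/8, |K|=65/8
  updated: d(CK,G)=10, d(CK,O)=26, d(CK,V)=12, d(CK,W)=63/2
2. join CK+O (d=26, Q=-263/2) ⇒ CKO; edges |CK|=55/12, |O|=257/12
  updated: d(CKO,G)=6, d(CKO,V)=23/2, d(CKO,W)=89/4
3. join CKO+V (d=23/2, Q=-221/4) ⇒ CKOV; edges |CKO|=97/16, |V|=87/16
  updated: d(CKOV,G)=-7/4, d(CKOV,W)=143/8
4. join CKOV+G (d=-7/4, Q=-209/8) ⇒ CGKOV; edges |CKOV|=49/16, |G|=-77/16
  updated: d(CGKOV,W)=237/16
5. join CGKOV+W (d=237/16) ⇒ CGKOVW; edges |CGKOV|=237/32, |W|=237/32
final tree: (((((C:55/8,K:65/8):55/12,O:257/12):97/16,V:87/16):49/16,G:-77/16):237/32,W:237/32)
total length: 1049/16

(((((C:55/8,K:65/8):55/12,O:257/12):97/16,V:87/16):49/16,G:-77/16):237/32,W:237/32)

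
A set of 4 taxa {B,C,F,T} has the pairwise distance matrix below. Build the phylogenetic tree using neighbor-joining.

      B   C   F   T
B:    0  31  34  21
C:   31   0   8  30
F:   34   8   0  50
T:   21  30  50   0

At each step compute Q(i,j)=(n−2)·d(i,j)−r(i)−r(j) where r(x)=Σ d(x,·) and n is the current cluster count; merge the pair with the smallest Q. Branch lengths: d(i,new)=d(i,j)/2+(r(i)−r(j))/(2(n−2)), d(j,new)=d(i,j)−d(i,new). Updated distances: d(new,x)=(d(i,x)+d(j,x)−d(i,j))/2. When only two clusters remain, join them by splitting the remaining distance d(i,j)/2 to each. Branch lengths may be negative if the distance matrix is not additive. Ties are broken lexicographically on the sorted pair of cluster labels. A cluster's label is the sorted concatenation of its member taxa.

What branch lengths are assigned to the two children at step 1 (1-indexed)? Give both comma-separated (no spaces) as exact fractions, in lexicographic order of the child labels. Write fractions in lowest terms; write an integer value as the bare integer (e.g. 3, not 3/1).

iteration 1: select B,T (d=21, Q=-145); attach at lengths (27/4, 57/4); label the merged cluster BT
  updated: d(BT,C)=20, d(BT,F)=63/2
iteration 2: select BT,C (d=20, Q=-119/2); attach at lengths (87/4, -7/4); label the merged cluster BCT
  updated: d(BCT,F)=39/4
iteration 3: select BCT,F (d=39/4); attach at lengths (39/8, 39/8); label the merged cluster BCFT
final tree: (((B:27/4,T:57/4):87/4,C:-7/4):39/8,F:39/8)
total length: 203/4

27/4,57/4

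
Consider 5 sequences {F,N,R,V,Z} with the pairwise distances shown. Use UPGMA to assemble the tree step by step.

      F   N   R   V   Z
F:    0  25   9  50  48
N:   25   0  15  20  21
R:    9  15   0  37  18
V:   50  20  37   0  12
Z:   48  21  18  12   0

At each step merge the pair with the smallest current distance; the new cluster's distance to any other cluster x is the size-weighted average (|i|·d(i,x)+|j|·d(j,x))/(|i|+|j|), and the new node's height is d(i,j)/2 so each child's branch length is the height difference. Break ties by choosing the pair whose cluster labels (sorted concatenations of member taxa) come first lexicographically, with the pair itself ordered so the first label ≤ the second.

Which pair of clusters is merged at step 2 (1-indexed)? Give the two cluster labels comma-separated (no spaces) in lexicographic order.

1. join F+R (d=9) ⇒ FR; edges |F|=9/2, |R|=9/2
  updated: d(FR,N)=20, d(FR,V)=87/2, d(FR,Z)=33
2. join V+Z (d=12) ⇒ VZ; edges |V|=6, |Z|=6
  updated: d(FR,VZ)=153/4, d(N,VZ)=41/2
3. join FR+N (d=20) ⇒ FNR; edges |FR|=11/2, |N|=10
  updated: d(FNR,VZ)=97/3
4. join FNR+VZ (d=97/3) ⇒ FNRVZ; edges |FNR|=37/6, |VZ|=61/6
final tree: (((F:9/2,R:9/2):11/2,N:10):37/6,(V:6,Z:6):61/6)
total length: 317/6

V,Z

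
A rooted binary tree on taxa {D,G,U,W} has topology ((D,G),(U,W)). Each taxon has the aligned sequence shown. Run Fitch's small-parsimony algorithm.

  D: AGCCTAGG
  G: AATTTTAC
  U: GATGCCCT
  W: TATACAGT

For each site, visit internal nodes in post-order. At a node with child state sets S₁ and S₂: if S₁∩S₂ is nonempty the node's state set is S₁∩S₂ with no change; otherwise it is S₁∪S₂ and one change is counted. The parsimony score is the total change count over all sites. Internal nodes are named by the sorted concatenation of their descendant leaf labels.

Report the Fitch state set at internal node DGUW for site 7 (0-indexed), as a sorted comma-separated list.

[col 0] DG: children D:{A}, G:{A} ∩→ {A}; cost 0
[col 0] UW: children U:{G}, W:{T} ∪→ {G,T}; cost 1
[col 0] DGUW: children DG:{A}, UW:{G,T} ∪→ {A,G,T}; cost 1
[col 1] DG: children D:{G}, G:{A} ∪→ {A,G}; cost 1
[col 1] UW: children U:{A}, W:{A} ∩→ {A}; cost 0
[col 1] DGUW: children DG:{A,G}, UW:{A} ∩→ {A}; cost 0
[col 2] DG: children D:{C}, G:{T} ∪→ {C,T}; cost 1
[col 2] UW: children U:{T}, W:{T} ∩→ {T}; cost 0
[col 2] DGUW: children DG:{C,T}, UW:{T} ∩→ {T}; cost 0
[col 3] DG: children D:{C}, G:{T} ∪→ {C,T}; cost 1
[col 3] UW: children U:{G}, W:{A} ∪→ {A,G}; cost 1
[col 3] DGUW: children DG:{C,T}, UW:{A,G} ∪→ {A,C,G,T}; cost 1
[col 4] DG: children D:{T}, G:{T} ∩→ {T}; cost 0
[col 4] UW: children U:{C}, W:{C} ∩→ {C}; cost 0
[col 4] DGUW: children DG:{T}, UW:{C} ∪→ {C,T}; cost 1
[col 5] DG: children D:{A}, G:{T} ∪→ {A,T}; cost 1
[col 5] UW: children U:{C}, W:{A} ∪→ {A,C}; cost 1
[col 5] DGUW: children DG:{A,T}, UW:{A,C} ∩→ {A}; cost 0
[col 6] DG: children D:{G}, G:{A} ∪→ {A,G}; cost 1
[col 6] UW: children U:{C}, W:{G} ∪→ {C,G}; cost 1
[col 6] DGUW: children DG:{A,G}, UW:{C,G} ∩→ {G}; cost 0
[col 7] DG: children D:{G}, G:{C} ∪→ {C,G}; cost 1
[col 7] UW: children U:{T}, W:{T} ∩→ {T}; cost 0
[col 7] DGUW: children DG:{C,G}, UW:{T} ∪→ {C,G,T}; cost 1
per-site changes: [2, 1, 1, 3, 1, 2, 2, 2]; total = 14

C,G,T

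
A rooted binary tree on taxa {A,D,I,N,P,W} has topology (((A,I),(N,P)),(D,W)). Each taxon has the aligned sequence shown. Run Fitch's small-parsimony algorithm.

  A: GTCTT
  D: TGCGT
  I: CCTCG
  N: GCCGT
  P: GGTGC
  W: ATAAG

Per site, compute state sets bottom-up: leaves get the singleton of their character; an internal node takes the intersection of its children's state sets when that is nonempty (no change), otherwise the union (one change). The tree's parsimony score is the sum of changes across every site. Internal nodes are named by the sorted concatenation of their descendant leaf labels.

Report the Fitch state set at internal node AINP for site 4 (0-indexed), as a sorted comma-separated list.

T

AI@0: {G} ∪ {C} = {C,G} (union, +1)
NP@0: {G} ∩ {G} = {G} (intersection, +0)
AINP@0: {C,G} ∩ {G} = {G} (intersection, +0)
DW@0: {T} ∪ {A} = {A,T} (union, +1)
ADINPW@0: {G} ∪ {A,T} = {A,G,T} (union, +1)
AI@1: {T} ∪ {C} = {C,T} (union, +1)
NP@1: {C} ∪ {G} = {C,G} (union, +1)
AINP@1: {C,T} ∩ {C,G} = {C} (intersection, +0)
DW@1: {G} ∪ {T} = {G,T} (union, +1)
ADINPW@1: {C} ∪ {G,T} = {C,G,T} (union, +1)
AI@2: {C} ∪ {T} = {C,T} (union, +1)
NP@2: {C} ∪ {T} = {C,T} (union, +1)
AINP@2: {C,T} ∩ {C,T} = {C,T} (intersection, +0)
DW@2: {C} ∪ {A} = {A,C} (union, +1)
ADINPW@2: {C,T} ∩ {A,C} = {C} (intersection, +0)
AI@3: {T} ∪ {C} = {C,T} (union, +1)
NP@3: {G} ∩ {G} = {G} (intersection, +0)
AINP@3: {C,T} ∪ {G} = {C,G,T} (union, +1)
DW@3: {G} ∪ {A} = {A,G} (union, +1)
ADINPW@3: {C,G,T} ∩ {A,G} = {G} (intersection, +0)
AI@4: {T} ∪ {G} = {G,T} (union, +1)
NP@4: {T} ∪ {C} = {C,T} (union, +1)
AINP@4: {G,T} ∩ {C,T} = {T} (intersection, +0)
DW@4: {T} ∪ {G} = {G,T} (union, +1)
ADINPW@4: {T} ∩ {G,T} = {T} (intersection, +0)
per-site changes: [3, 4, 3, 3, 3]; total = 16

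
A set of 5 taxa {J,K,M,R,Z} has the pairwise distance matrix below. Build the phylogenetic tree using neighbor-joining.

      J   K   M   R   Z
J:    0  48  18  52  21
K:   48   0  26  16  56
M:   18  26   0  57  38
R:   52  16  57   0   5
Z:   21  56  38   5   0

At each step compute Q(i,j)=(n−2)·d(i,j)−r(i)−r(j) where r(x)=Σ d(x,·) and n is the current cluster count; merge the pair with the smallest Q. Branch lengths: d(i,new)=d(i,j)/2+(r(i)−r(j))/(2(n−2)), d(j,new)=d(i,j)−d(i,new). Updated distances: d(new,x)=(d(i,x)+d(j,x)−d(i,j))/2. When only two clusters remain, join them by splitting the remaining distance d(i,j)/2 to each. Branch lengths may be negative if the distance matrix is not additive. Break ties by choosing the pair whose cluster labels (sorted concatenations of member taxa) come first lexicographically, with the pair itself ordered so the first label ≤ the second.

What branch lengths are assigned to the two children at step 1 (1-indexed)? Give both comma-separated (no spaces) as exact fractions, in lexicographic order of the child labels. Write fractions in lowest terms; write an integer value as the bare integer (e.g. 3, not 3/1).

25/6,5/6

1. join R+Z (d=5, Q=-235) ⇒ RZ; edges |R|=25/6, |Z|=5/6
  updated: d(J,RZ)=34, d(K,RZ)=67/2, d(M,RZ)=45
2. join J+M (d=18, Q=-153) ⇒ JM; edges |J|=47/4, |M|=25/4
  updated: d(JM,K)=28, d(JM,RZ)=61/2
3. join JM+K (d=28, Q=-92) ⇒ JKM; edges |JM|=25/2, |K|=31/2
  updated: d(JKM,RZ)=18
4. join JKM+RZ (d=18) ⇒ JKMRZ; edges |JKM|=9, |RZ|=9
final tree: (((J:47/4,M:25/4):25/2,K:31/2):9,(R:25/6,Z:5/6):9)
total length: 69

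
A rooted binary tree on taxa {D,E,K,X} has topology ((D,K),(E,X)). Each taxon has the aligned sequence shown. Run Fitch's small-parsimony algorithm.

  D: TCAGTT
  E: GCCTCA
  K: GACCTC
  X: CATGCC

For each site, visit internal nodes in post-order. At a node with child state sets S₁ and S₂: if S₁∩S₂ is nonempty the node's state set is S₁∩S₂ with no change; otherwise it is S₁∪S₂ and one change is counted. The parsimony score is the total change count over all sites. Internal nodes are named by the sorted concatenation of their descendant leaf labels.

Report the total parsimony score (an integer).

site 0, node DK: D={T} ∪ K={G} → {G,T} (+1)
site 0, node EX: E={G} ∪ X={C} → {C,G} (+1)
site 0, node DEKX: DK={G,T} ∩ EX={C,G} → {G} (+0)
site 1, node DK: D={C} ∪ K={A} → {A,C} (+1)
site 1, node EX: E={C} ∪ X={A} → {A,C} (+1)
site 1, node DEKX: DK={A,C} ∩ EX={A,C} → {A,C} (+0)
site 2, node DK: D={A} ∪ K={C} → {A,C} (+1)
site 2, node EX: E={C} ∪ X={T} → {C,T} (+1)
site 2, node DEKX: DK={A,C} ∩ EX={C,T} → {C} (+0)
site 3, node DK: D={G} ∪ K={C} → {C,G} (+1)
site 3, node EX: E={T} ∪ X={G} → {G,T} (+1)
site 3, node DEKX: DK={C,G} ∩ EX={G,T} → {G} (+0)
site 4, node DK: D={T} ∩ K={T} → {T} (+0)
site 4, node EX: E={C} ∩ X={C} → {C} (+0)
site 4, node DEKX: DK={T} ∪ EX={C} → {C,T} (+1)
site 5, node DK: D={T} ∪ K={C} → {C,T} (+1)
site 5, node EX: E={A} ∪ X={C} → {A,C} (+1)
site 5, node DEKX: DK={C,T} ∩ EX={A,C} → {C} (+0)
per-site changes: [2, 2, 2, 2, 1, 2]; total = 11

11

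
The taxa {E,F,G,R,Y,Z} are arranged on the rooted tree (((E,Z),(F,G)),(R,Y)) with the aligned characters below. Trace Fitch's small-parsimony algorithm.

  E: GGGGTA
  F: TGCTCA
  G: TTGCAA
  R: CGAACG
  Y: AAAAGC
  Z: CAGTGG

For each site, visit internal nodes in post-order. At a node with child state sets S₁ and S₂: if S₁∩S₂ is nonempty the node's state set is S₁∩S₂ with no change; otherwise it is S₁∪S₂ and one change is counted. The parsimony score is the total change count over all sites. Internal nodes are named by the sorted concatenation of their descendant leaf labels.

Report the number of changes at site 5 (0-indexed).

3

[col 0] EZ: children E:{G}, Z:{C} ∪→ {C,G}; cost 1
[col 0] FG: children F:{T}, G:{T} ∩→ {T}; cost 0
[col 0] EFGZ: children EZ:{C,G}, FG:{T} ∪→ {C,G,T}; cost 1
[col 0] RY: children R:{C}, Y:{A} ∪→ {A,C}; cost 1
[col 0] EFGRYZ: children EFGZ:{C,G,T}, RY:{A,C} ∩→ {C}; cost 0
[col 1] EZ: children E:{G}, Z:{A} ∪→ {A,G}; cost 1
[col 1] FG: children F:{G}, G:{T} ∪→ {G,T}; cost 1
[col 1] EFGZ: children EZ:{A,G}, FG:{G,T} ∩→ {G}; cost 0
[col 1] RY: children R:{G}, Y:{A} ∪→ {A,G}; cost 1
[col 1] EFGRYZ: children EFGZ:{G}, RY:{A,G} ∩→ {G}; cost 0
[col 2] EZ: children E:{G}, Z:{G} ∩→ {G}; cost 0
[col 2] FG: children F:{C}, G:{G} ∪→ {C,G}; cost 1
[col 2] EFGZ: children EZ:{G}, FG:{C,G} ∩→ {G}; cost 0
[col 2] RY: children R:{A}, Y:{A} ∩→ {A}; cost 0
[col 2] EFGRYZ: children EFGZ:{G}, RY:{A} ∪→ {A,G}; cost 1
[col 3] EZ: children E:{G}, Z:{T} ∪→ {G,T}; cost 1
[col 3] FG: children F:{T}, G:{C} ∪→ {C,T}; cost 1
[col 3] EFGZ: children EZ:{G,T}, FG:{C,T} ∩→ {T}; cost 0
[col 3] RY: children R:{A}, Y:{A} ∩→ {A}; cost 0
[col 3] EFGRYZ: children EFGZ:{T}, RY:{A} ∪→ {A,T}; cost 1
[col 4] EZ: children E:{T}, Z:{G} ∪→ {G,T}; cost 1
[col 4] FG: children F:{C}, G:{A} ∪→ {A,C}; cost 1
[col 4] EFGZ: children EZ:{G,T}, FG:{A,C} ∪→ {A,C,G,T}; cost 1
[col 4] RY: children R:{C}, Y:{G} ∪→ {C,G}; cost 1
[col 4] EFGRYZ: children EFGZ:{A,C,G,T}, RY:{C,G} ∩→ {C,G}; cost 0
[col 5] EZ: children E:{A}, Z:{G} ∪→ {A,G}; cost 1
[col 5] FG: children F:{A}, G:{A} ∩→ {A}; cost 0
[col 5] EFGZ: children EZ:{A,G}, FG:{A} ∩→ {A}; cost 0
[col 5] RY: children R:{G}, Y:{C} ∪→ {C,G}; cost 1
[col 5] EFGRYZ: children EFGZ:{A}, RY:{C,G} ∪→ {A,C,G}; cost 1
per-site changes: [3, 3, 2, 3, 4, 3]; total = 18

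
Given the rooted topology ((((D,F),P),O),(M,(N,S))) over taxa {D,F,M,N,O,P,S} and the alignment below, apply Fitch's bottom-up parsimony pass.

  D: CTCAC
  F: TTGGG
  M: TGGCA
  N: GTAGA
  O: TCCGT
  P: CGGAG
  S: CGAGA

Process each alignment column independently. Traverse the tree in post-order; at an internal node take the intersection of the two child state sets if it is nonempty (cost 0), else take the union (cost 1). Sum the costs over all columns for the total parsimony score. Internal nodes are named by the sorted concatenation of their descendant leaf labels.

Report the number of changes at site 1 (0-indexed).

3

[col 0] DF: children D:{C}, F:{T} ∪→ {C,T}; cost 1
[col 0] DFP: children DF:{C,T}, P:{C} ∩→ {C}; cost 0
[col 0] DFOP: children DFP:{C}, O:{T} ∪→ {C,T}; cost 1
[col 0] NS: children N:{G}, S:{C} ∪→ {C,G}; cost 1
[col 0] MNS: children M:{T}, NS:{C,G} ∪→ {C,G,T}; cost 1
[col 0] DFMNOPS: children DFOP:{C,T}, MNS:{C,G,T} ∩→ {C,T}; cost 0
[col 1] DF: children D:{T}, F:{T} ∩→ {T}; cost 0
[col 1] DFP: children DF:{T}, P:{G} ∪→ {G,T}; cost 1
[col 1] DFOP: children DFP:{G,T}, O:{C} ∪→ {C,G,T}; cost 1
[col 1] NS: children N:{T}, S:{G} ∪→ {G,T}; cost 1
[col 1] MNS: children M:{G}, NS:{G,T} ∩→ {G}; cost 0
[col 1] DFMNOPS: children DFOP:{C,G,T}, MNS:{G} ∩→ {G}; cost 0
[col 2] DF: children D:{C}, F:{G} ∪→ {C,G}; cost 1
[col 2] DFP: children DF:{C,G}, P:{G} ∩→ {G}; cost 0
[col 2] DFOP: children DFP:{G}, O:{C} ∪→ {C,G}; cost 1
[col 2] NS: children N:{A}, S:{A} ∩→ {A}; cost 0
[col 2] MNS: children M:{G}, NS:{A} ∪→ {A,G}; cost 1
[col 2] DFMNOPS: children DFOP:{C,G}, MNS:{A,G} ∩→ {G}; cost 0
[col 3] DF: children D:{A}, F:{G} ∪→ {A,G}; cost 1
[col 3] DFP: children DF:{A,G}, P:{A} ∩→ {A}; cost 0
[col 3] DFOP: children DFP:{A}, O:{G} ∪→ {A,G}; cost 1
[col 3] NS: children N:{G}, S:{G} ∩→ {G}; cost 0
[col 3] MNS: children M:{C}, NS:{G} ∪→ {C,G}; cost 1
[col 3] DFMNOPS: children DFOP:{A,G}, MNS:{C,G} ∩→ {G}; cost 0
[col 4] DF: children D:{C}, F:{G} ∪→ {C,G}; cost 1
[col 4] DFP: children DF:{C,G}, P:{G} ∩→ {G}; cost 0
[col 4] DFOP: children DFP:{G}, O:{T} ∪→ {G,T}; cost 1
[col 4] NS: children N:{A}, S:{A} ∩→ {A}; cost 0
[col 4] MNS: children M:{A}, NS:{A} ∩→ {A}; cost 0
[col 4] DFMNOPS: children DFOP:{G,T}, MNS:{A} ∪→ {A,G,T}; cost 1
per-site changes: [4, 3, 3, 3, 3]; total = 16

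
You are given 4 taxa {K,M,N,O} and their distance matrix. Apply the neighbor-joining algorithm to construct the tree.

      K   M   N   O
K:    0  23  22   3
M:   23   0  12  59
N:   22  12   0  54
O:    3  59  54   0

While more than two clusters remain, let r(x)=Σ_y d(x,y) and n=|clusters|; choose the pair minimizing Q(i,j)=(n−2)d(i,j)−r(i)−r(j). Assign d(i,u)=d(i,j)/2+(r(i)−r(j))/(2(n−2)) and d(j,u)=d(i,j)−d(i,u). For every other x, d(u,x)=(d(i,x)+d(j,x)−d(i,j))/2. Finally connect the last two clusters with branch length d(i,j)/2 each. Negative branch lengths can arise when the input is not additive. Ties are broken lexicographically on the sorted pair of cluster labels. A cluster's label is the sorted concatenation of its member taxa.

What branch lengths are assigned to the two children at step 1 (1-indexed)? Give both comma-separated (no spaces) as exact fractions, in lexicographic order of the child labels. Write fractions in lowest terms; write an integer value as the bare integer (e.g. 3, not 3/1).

step 1: merge (K,O) at d=3, Q=-158; branch lengths K→-31/2, O→37/2; new cluster KO
  updated: d(KO,M)=79/2, d(KO,N)=73/2
step 2: merge (KO,M) at d=79/2, Q=-88; branch lengths KO→32, M→15/2; new cluster KMO
  updated: d(KMO,N)=9/2
step 3: merge (KMO,N) at d=9/2; branch lengths KMO→9/4, N→9/4; new cluster KMNO
final tree: (((K:-31/2,O:37/2):32,M:15/2):9/4,N:9/4)
total length: 47

-31/2,37/2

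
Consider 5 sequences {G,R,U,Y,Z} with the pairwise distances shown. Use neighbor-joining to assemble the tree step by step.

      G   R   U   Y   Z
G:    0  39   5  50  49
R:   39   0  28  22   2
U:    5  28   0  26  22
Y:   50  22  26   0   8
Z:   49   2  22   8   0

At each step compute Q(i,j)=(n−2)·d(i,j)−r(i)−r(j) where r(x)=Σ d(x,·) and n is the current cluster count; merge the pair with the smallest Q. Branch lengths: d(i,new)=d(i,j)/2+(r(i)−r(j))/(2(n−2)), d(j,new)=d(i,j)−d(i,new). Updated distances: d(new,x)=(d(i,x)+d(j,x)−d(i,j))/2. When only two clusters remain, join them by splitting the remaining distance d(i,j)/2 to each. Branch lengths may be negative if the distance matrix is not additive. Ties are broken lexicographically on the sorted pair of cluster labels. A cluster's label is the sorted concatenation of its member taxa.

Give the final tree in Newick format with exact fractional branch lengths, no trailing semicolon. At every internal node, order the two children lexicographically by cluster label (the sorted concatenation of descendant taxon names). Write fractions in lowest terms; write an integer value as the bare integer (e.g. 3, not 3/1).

((((G:77/6,U:-47/6):105/4,Y:37/4):19/4,R:4):-1,Z:-1)

1. join G+U (d=5, Q=-209) ⇒ GU; edges |G|=77/6, |U|=-47/6
  updated: d(GU,R)=31, d(GU,Y)=71/2, d(GU,Z)=33
2. join GU+Y (d=71/2, Q=-94) ⇒ GUY; edges |GU|=105/4, |Y|=37/4
  updated: d(GUY,R)=35/4, d(GUY,Z)=11/4
3. join GUY+R (d=35/4, Q=-27/2) ⇒ GRUY; edges |GUY|=19/4, |R|=4
  updated: d(GRUY,Z)=-2
4. join GRUY+Z (d=-2) ⇒ GRUYZ; edges |GRUY|=-1, |Z|=-1
final tree: ((((G:77/6,U:-47/6):105/4,Y:37/4):19/4,R:4):-1,Z:-1)
total length: 189/4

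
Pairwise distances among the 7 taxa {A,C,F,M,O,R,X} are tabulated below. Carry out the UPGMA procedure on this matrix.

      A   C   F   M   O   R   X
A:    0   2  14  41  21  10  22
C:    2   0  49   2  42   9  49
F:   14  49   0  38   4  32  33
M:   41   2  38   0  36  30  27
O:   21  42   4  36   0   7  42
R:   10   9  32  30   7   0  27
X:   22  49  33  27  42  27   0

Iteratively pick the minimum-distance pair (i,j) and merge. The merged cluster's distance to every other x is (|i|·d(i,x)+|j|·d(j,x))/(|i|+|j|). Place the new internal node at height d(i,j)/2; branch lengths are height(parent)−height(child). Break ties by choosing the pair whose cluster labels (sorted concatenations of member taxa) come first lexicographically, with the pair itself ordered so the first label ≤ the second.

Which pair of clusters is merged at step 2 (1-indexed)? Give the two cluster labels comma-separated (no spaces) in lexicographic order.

F,O

iteration 1: select A,C (d=2); attach at lengths (1, 1); label the merged cluster AC
  updated: d(AC,F)=63/2, d(AC,M)=43/2, d(AC,O)=63/2, d(AC,R)=19/2, d(AC,X)=71/2
iteration 2: select F,O (d=4); attach at lengths (2, 2); label the merged cluster FO
  updated: d(AC,FO)=63/2, d(FO,M)=37, d(FO,R)=39/2, d(FO,X)=75/2
iteration 3: select AC,R (d=19/2); attach at lengths (15/4, 19/4); label the merged cluster ACR
  updated: d(ACR,FO)=55/2, d(ACR,M)=73/3, d(ACR,X)=98/3
iteration 4: select ACR,M (d=73/3); attach at lengths (89/12, 73/6); label the merged cluster ACMR
  updated: d(ACMR,FO)=239/8, d(ACMR,X)=125/4
iteration 5: select ACMR,FO (d=239/8); attach at lengths (133/48, 207/16); label the merged cluster ACFMOR
  updated: d(ACFMOR,X)=100/3
iteration 6: select ACFMOR,X (d=100/3); attach at lengths (83/48, 50/3); label the merged cluster ACFMORX
final tree: (((((A:1,C:1):15/4,R:19/4):89/12,M:73/6):133/48,(F:2,O:2):207/16):83/48,X:50/3)
total length: 1091/16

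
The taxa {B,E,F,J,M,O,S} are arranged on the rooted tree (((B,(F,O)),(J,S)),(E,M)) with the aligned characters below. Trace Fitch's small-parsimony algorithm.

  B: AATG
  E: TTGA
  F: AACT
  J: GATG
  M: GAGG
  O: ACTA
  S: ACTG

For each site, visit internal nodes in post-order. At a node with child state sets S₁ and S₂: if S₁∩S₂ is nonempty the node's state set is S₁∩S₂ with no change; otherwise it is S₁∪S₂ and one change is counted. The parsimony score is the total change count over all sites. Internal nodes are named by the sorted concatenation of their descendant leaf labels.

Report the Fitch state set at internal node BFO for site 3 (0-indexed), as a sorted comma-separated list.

A,G,T

FO@0: {A} ∩ {A} = {A} (intersection, +0)
BFO@0: {A} ∩ {A} = {A} (intersection, +0)
JS@0: {G} ∪ {A} = {A,G} (union, +1)
BFJOS@0: {A} ∩ {A,G} = {A} (intersection, +0)
EM@0: {T} ∪ {G} = {G,T} (union, +1)
BEFJMOS@0: {A} ∪ {G,T} = {A,G,T} (union, +1)
FO@1: {A} ∪ {C} = {A,C} (union, +1)
BFO@1: {A} ∩ {A,C} = {A} (intersection, +0)
JS@1: {A} ∪ {C} = {A,C} (union, +1)
BFJOS@1: {A} ∩ {A,C} = {A} (intersection, +0)
EM@1: {T} ∪ {A} = {A,T} (union, +1)
BEFJMOS@1: {A} ∩ {A,T} = {A} (intersection, +0)
FO@2: {C} ∪ {T} = {C,T} (union, +1)
BFO@2: {T} ∩ {C,T} = {T} (intersection, +0)
JS@2: {T} ∩ {T} = {T} (intersection, +0)
BFJOS@2: {T} ∩ {T} = {T} (intersection, +0)
EM@2: {G} ∩ {G} = {G} (intersection, +0)
BEFJMOS@2: {T} ∪ {G} = {G,T} (union, +1)
FO@3: {T} ∪ {A} = {A,T} (union, +1)
BFO@3: {G} ∪ {A,T} = {A,G,T} (union, +1)
JS@3: {G} ∩ {G} = {G} (intersection, +0)
BFJOS@3: {A,G,T} ∩ {G} = {G} (intersection, +0)
EM@3: {A} ∪ {G} = {A,G} (union, +1)
BEFJMOS@3: {G} ∩ {A,G} = {G} (intersection, +0)
per-site changes: [3, 3, 2, 3]; total = 11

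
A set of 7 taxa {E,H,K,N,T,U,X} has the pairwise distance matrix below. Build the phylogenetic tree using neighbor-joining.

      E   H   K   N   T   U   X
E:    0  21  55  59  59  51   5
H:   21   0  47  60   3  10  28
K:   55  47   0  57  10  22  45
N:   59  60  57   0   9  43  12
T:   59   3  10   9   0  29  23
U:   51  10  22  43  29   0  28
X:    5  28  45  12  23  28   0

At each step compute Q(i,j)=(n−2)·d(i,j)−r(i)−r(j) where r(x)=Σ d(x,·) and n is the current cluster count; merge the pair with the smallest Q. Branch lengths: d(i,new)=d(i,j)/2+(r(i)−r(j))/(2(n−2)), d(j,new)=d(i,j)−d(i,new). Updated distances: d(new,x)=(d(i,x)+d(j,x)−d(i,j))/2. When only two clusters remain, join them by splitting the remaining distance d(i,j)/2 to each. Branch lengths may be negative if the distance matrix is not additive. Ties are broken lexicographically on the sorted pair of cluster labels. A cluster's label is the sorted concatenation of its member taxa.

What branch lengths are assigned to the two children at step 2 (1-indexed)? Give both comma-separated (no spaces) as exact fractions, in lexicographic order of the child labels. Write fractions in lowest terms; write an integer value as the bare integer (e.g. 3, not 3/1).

iteration 1: select E,X (d=5, Q=-366); attach at lengths (67/5, -42/5); label the merged cluster EX
  updated: d(EX,H)=22, d(EX,K)=95/2, d(EX,N)=33, d(EX,T)=77/2, d(EX,U)=37
iteration 2: select N,T (d=9, Q=-511/2); attach at lengths (297/16, -153/16); label the merged cluster NT
  updated: d(EX,NT)=125/4, d(H,NT)=27, d(K,NT)=29, d(NT,U)=63/2
iteration 3: select K,U (d=22, Q=-180); attach at lengths (37/2, 7/2); label the merged cluster KU
  updated: d(EX,KU)=125/4, d(H,KU)=35/2, d(KU,NT)=77/4
iteration 4: select EX,H (d=22, Q=-107); attach at lengths (31/2, 13/2); label the merged cluster EHX
  updated: d(EHX,KU)=107/8, d(EHX,NT)=145/8
iteration 5: select EHX,KU (d=107/8, Q=-203/4); attach at lengths (49/8, 29/4); label the merged cluster EHKUX
  updated: d(EHKUX,NT)=12
iteration 6: select EHKUX,NT (d=12); attach at lengths (6, 6); label the merged cluster EHKNTUX
final tree: ((((E:67/5,X:-42/5):31/2,H:13/2):49/8,(K:37/2,U:7/2):29/4):6,(N:297/16,T:-153/16):6)
total length: 667/8

297/16,-153/16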